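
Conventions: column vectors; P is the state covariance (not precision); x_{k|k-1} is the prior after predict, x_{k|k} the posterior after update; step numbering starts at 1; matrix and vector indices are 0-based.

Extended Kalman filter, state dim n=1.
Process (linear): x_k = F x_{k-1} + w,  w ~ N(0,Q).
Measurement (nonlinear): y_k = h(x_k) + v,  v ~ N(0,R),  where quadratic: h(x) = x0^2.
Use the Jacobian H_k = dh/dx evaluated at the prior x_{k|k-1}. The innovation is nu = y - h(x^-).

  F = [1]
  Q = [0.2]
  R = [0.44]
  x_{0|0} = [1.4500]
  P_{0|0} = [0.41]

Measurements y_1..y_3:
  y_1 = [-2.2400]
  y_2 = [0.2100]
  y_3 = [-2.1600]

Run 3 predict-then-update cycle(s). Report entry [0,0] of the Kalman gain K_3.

step 1: x^-=[1.4500]  P^-=[0.6100]  H_jac=[2.9000]  S=[5.5701]  K=[0.3176]  nu=[-4.3425]  x^+=[0.0709]  P^+=[0.0482]
step 2: x^-=[0.0709]  P^-=[0.2482]  H_jac=[0.1417]  S=[0.4450]  K=[0.0791]  nu=[0.2050]  x^+=[0.0871]  P^+=[0.2454]
step 3: x^-=[0.0871]  P^-=[0.4454]  H_jac=[0.1742]  S=[0.4535]  K=[0.1710]  nu=[-2.1676]  x^+=[-0.2837]  P^+=[0.4321]

K[0,0] = 0.1710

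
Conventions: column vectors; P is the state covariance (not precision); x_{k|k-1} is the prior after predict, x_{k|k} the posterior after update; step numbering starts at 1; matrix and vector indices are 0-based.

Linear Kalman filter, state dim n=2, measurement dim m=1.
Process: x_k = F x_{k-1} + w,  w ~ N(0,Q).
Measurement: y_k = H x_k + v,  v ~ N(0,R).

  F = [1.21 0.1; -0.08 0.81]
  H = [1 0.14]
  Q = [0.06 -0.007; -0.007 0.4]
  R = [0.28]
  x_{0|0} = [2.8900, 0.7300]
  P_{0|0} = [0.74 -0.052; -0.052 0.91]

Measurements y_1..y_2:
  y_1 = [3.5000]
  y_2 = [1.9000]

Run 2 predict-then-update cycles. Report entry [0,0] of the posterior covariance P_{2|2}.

step 1: x^-=[3.5699, 0.3601]  P^-=[1.1400 -0.0555; -0.0555 1.0085]  S=[1.4242]  K=[0.7950; 0.0602]  nu=[-0.1203]  x^+=[3.4743, 0.3529]  P^+=[0.2399 -0.1236; -0.1236 1.0034]
step 2: x^-=[4.2391, 0.0079]  P^-=[0.3914 -0.0691; -0.0691 1.0759]  S=[0.6731]  K=[0.5671; 0.1211]  nu=[-2.3402]  x^+=[2.9121, -0.2755]  P^+=[0.1749 -0.1153; -0.1153 1.0660]

P_post[0,0] = 0.1749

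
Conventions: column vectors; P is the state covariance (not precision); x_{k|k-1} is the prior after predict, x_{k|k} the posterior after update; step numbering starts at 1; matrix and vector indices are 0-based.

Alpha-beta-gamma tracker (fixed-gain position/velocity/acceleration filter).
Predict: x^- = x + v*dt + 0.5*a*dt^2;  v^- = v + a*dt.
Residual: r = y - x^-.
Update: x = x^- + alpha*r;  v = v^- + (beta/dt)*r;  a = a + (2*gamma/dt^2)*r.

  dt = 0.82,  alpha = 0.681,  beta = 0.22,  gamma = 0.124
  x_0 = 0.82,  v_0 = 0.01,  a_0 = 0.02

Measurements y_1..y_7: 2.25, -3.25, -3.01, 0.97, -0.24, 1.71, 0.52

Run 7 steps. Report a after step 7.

step 1: x_pred=0.8349  r=1.4151  x^+=1.7986  v^+=0.4061  a^+=0.5419
step 2: x_pred=2.3137  r=-5.5637  x^+=-1.4752  v^+=-0.6423  a^+=-1.5101
step 3: x_pred=-2.5095  r=-0.5005  x^+=-2.8504  v^+=-2.0149  a^+=-1.6947
step 4: x_pred=-5.0723  r=6.0423  x^+=-0.9575  v^+=-1.7834  a^+=0.5338
step 5: x_pred=-2.2404  r=2.0004  x^+=-0.8781  v^+=-0.8090  a^+=1.2717
step 6: x_pred=-1.1140  r=2.8240  x^+=0.8092  v^+=0.9914  a^+=2.3132
step 7: x_pred=2.3998  r=-1.8798  x^+=1.1197  v^+=2.3839  a^+=1.6199

a_post = 1.6199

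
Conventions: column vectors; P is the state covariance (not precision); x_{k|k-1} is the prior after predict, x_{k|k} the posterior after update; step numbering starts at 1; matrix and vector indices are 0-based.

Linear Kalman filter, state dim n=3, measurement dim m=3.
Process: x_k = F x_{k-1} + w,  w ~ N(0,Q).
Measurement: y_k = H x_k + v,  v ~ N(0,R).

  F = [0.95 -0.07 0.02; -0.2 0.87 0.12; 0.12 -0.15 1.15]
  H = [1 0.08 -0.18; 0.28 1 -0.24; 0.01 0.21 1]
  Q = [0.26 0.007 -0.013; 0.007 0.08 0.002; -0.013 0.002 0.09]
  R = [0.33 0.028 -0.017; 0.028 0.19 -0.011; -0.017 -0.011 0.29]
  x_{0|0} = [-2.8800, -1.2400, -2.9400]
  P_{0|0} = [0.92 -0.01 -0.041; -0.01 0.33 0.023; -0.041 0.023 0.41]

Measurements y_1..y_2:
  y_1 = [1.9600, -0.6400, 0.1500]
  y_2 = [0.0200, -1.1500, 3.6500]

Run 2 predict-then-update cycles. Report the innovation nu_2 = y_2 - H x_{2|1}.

innov = [-0.9161, -0.3564, 4.6159]

step 1: x^-=[-2.7080, -0.8556, -3.5406]  P^-=[1.0918 -0.1996 0.0595; -0.1996 0.3827 0.0235; 0.0595 0.0235 0.6340]  S=[1.3908 0.1657 -0.0955; 0.1657 0.5638 -0.0546; -0.0955 -0.0546 0.9512]  K=[0.7797 -0.0561 0.1050; -0.1920 0.6382 0.1245; 0.0247 -0.1413 0.6667]  nu=[4.0991, 0.1241, 3.8974]  x^+=[0.8905, -1.0784, -0.8587]  P^+=[0.2634 -0.0572 0.0272; -0.0572 0.1318 0.0052; 0.0272 0.0052 0.1931]
step 2: x^-=[0.9043, -1.2193, -0.7188]  P^-=[0.5071 -0.0957 0.0608; -0.0957 0.2128 -0.0033; 0.0608 -0.0033 0.3599]  S=[0.8130 0.0877 -0.0327; 0.0877 0.4031 -0.0441; -0.0327 -0.0441 0.6588]  K=[0.6094 -0.0434 0.0969; -0.1470 0.5050 0.0879; 0.0303 -0.1278 0.5391]  nu=[-0.9161, -0.3564, 4.6159]  x^+=[0.8087, -0.8590, 1.7876]  P^+=[0.2063 -0.0439 0.0254; -0.0439 0.1034 0.0012; 0.0254 0.0012 0.1567]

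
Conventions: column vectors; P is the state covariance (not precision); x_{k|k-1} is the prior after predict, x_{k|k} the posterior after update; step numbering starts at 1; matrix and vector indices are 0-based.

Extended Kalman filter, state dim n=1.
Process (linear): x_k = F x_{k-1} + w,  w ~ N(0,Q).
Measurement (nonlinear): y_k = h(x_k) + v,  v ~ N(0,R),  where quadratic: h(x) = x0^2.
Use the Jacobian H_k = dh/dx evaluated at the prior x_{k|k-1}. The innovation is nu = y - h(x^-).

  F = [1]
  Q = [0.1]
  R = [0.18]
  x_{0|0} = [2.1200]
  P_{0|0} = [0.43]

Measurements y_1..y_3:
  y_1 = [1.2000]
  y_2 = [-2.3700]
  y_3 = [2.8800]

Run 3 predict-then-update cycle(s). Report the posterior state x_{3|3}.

step 1: x^-=[2.1200]  P^-=[0.5300]  H_jac=[4.2400]  S=[9.7081]  K=[0.2315]  nu=[-3.2944]  x^+=[1.3574]  P^+=[0.0098]
step 2: x^-=[1.3574]  P^-=[0.1098]  H_jac=[2.7149]  S=[0.9895]  K=[0.3013]  nu=[-4.2126]  x^+=[0.0880]  P^+=[0.0200]
step 3: x^-=[0.0880]  P^-=[0.1200]  H_jac=[0.1760]  S=[0.1837]  K=[0.1150]  nu=[2.8723]  x^+=[0.4182]  P^+=[0.1176]

x_post = [0.4182]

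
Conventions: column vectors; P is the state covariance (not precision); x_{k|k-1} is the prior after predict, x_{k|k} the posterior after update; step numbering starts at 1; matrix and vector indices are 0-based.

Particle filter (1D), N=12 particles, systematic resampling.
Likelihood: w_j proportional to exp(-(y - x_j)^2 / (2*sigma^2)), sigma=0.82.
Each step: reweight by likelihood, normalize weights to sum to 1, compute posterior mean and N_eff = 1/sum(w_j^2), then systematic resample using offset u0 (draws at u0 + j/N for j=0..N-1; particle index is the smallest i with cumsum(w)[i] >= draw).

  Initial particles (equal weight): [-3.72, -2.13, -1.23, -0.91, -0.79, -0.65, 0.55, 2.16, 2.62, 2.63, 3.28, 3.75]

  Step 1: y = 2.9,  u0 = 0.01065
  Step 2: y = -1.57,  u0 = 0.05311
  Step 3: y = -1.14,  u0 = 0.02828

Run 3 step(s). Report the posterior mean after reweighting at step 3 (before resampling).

post_mean = 2.1679

step 1: w=[0.0000, 0.0000, 0.0000, 0.0000, 0.0000, 0.0000, 0.0041, 0.1641, 0.2326, 0.2336, 0.2215, 0.1441]  mean=2.8473  Neff=4.8675  idx=[7, 7, 8, 8, 8, 9, 9, 9, 10, 10, 10, 11]
step 2: w=[0.4184, 0.4184, 0.0279, 0.0279, 0.0279, 0.0262, 0.0262, 0.0262, 0.0003, 0.0003, 0.0003, 0.0000]  mean=2.2365  Neff=2.8204  idx=[0, 0, 0, 0, 0, 1, 1, 1, 1, 1, 3, 6]
step 3: w=[0.0983, 0.0983, 0.0983, 0.0983, 0.0983, 0.0983, 0.0983, 0.0983, 0.0983, 0.0983, 0.0088, 0.0083]  mean=2.1679  Neff=10.3351  idx=[0, 1, 1, 2, 3, 4, 5, 6, 7, 7, 8, 9]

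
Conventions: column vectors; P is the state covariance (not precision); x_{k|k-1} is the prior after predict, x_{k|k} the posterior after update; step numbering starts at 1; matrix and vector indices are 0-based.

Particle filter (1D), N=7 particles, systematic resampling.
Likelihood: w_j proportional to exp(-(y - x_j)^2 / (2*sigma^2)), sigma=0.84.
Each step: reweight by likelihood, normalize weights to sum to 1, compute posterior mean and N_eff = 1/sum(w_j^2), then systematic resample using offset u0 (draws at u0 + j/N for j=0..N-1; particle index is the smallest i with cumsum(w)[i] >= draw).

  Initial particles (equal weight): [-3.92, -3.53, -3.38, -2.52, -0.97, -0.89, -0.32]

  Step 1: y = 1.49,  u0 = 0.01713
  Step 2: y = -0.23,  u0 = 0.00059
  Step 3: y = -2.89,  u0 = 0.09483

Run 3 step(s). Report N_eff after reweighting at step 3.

N_eff = 3.4390

step 1: w=[0.0000, 0.0000, 0.0000, 0.0001, 0.1057, 0.1390, 0.7552]  mean=-0.4681  Neff=1.6643  idx=[4, 5, 6, 6, 6, 6, 6]
step 2: w=[0.1063, 0.1150, 0.1557, 0.1557, 0.1557, 0.1557, 0.1557]  mean=-0.4546  Neff=6.8587  idx=[0, 1, 2, 3, 4, 5, 6]
step 3: w=[0.4110, 0.3291, 0.0520, 0.0520, 0.0520, 0.0520, 0.0520]  mean=-0.7748  Neff=3.4390  idx=[0, 0, 0, 1, 1, 3, 6]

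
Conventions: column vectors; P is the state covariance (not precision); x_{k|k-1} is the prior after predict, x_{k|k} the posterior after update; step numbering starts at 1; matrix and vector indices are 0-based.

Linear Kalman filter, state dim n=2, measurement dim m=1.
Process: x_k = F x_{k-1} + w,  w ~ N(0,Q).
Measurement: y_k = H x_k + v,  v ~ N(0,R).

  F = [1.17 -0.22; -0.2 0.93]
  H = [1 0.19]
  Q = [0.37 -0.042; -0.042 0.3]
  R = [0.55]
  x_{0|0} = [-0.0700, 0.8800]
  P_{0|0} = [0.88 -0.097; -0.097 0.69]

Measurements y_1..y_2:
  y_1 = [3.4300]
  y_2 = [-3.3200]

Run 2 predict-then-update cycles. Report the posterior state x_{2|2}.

x_post = [-1.4200, 1.3654]

step 1: x^-=[-0.2755, 0.8324]  P^-=[1.6580 -0.4989; -0.4989 0.9681]  S=[2.0533]  K=[0.7613; -0.1534]  nu=[3.5473]  x^+=[2.4250, 0.2882]  P^+=[0.4679 -0.2591; -0.2591 0.9197]
step 2: x^-=[2.7739, -0.2169]  P^-=[1.1885 -0.6330; -0.6330 1.2106]  S=[1.5416]  K=[0.6929; -0.2614]  nu=[-6.0527]  x^+=[-1.4200, 1.3654]  P^+=[0.4483 -0.3538; -0.3538 1.1052]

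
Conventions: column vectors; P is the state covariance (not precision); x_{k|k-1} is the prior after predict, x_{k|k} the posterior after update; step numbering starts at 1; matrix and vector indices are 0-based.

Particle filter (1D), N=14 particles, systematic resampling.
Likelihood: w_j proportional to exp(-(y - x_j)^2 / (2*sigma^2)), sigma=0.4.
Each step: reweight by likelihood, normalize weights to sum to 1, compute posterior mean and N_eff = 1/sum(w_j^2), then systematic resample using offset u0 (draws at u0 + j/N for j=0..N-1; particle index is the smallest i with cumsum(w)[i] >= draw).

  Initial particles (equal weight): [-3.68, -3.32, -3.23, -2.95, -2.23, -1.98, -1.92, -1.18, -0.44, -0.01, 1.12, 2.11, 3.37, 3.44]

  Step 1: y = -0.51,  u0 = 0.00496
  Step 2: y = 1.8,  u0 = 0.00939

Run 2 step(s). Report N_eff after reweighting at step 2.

N_eff = 3.0783

step 1: w=[0.0000, 0.0000, 0.0000, 0.0000, 0.0001, 0.0007, 0.0012, 0.1453, 0.5820, 0.2706, 0.0001, 0.0000, 0.0000, 0.0000]  mean=-0.4339  Neff=2.3091  idx=[7, 7, 8, 8, 8, 8, 8, 8, 8, 8, 8, 9, 9, 9]
step 2: w=[0.0000, 0.0000, 0.0014, 0.0014, 0.0014, 0.0014, 0.0014, 0.0014, 0.0014, 0.0014, 0.0014, 0.3291, 0.3291, 0.3291]  mean=-0.0155  Neff=3.0783  idx=[8, 11, 11, 11, 11, 12, 12, 12, 12, 12, 13, 13, 13, 13]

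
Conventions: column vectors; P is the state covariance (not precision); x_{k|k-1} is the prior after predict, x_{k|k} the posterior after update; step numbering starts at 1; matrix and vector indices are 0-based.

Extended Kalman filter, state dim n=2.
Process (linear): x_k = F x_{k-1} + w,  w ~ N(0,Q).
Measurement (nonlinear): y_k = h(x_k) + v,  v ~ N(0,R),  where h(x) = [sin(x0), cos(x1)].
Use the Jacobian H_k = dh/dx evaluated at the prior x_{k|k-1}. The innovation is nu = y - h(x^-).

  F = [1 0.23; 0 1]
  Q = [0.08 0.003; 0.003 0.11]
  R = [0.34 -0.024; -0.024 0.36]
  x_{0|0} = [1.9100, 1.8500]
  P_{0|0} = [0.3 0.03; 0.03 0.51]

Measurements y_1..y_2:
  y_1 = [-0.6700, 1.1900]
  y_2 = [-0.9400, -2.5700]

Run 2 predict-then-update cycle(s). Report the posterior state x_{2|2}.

x_post = [3.8598, 2.6028]

step 1: x^-=[2.3355, 1.8500]  P^-=[0.4208 0.1503; 0.1503 0.6200]  H_jac=[-0.6923 0.0000; 0.0000 -0.9613]  S=[0.5417 0.0760; 0.0760 0.9329]  K=[-0.5220 -0.1123; -0.1036 -0.6304]  nu=[-1.3916, 1.4656]  x^+=[2.8973, 1.0703]  P^+=[0.2525 0.0290; 0.0290 0.2335]
step 2: x^-=[3.1435, 1.0703]  P^-=[0.3582 0.0857; 0.0857 0.3435]  H_jac=[-1.0000 0.0000; 0.0000 -0.8773]  S=[0.6982 0.0512; 0.0512 0.6244]  K=[-0.5072 -0.0789; -0.0879 -0.4754]  nu=[-0.9381, -3.0499]  x^+=[3.8598, 2.6028]  P^+=[0.1706 0.0185; 0.0185 0.1927]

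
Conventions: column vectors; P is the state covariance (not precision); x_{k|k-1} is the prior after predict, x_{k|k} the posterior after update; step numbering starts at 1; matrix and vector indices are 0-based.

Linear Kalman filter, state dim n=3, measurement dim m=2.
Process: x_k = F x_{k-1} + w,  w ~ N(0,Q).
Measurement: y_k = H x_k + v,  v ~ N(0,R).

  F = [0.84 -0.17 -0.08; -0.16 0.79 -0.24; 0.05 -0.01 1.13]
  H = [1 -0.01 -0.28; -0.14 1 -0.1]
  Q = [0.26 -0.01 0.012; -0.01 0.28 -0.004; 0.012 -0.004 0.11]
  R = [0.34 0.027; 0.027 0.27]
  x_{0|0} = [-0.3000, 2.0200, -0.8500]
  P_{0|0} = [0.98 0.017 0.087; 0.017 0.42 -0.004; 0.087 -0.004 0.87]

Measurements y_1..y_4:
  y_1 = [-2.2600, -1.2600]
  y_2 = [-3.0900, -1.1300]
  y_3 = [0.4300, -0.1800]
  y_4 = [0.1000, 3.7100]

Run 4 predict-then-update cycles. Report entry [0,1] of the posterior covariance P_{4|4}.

P_post[0,1] = 0.0097

step 1: x^-=[-0.5274, 1.8478, -0.9957]  P^-=[0.9525 -0.1860 0.0579; -0.1860 0.6212 -0.2708; 0.0579 -0.2708 1.2333]  S=[1.3590 -0.1923; -0.1923 1.0301]  K=[0.6632 -0.1919; 0.0072 0.6560; -0.2719 -0.4412]  nu=[-1.9929, -3.2812]  x^+=[-1.2195, -0.3189, 0.9939]  P^+=[0.2680 0.0206 0.1696; 0.0206 0.1797 -0.0049; 0.1696 -0.0049 0.9784]
step 2: x^-=[-1.0497, -0.2953, 1.0653]  P^-=[0.4317 -0.0691 0.0960; -0.0691 0.4650 -0.3091; 0.0960 -0.3091 1.3793]  S=[0.8258 0.0118; 0.0118 0.8411]  K=[0.4936 -0.1723; 0.0070 0.6010; -0.3400 -0.5427]  nu=[-1.7450, -0.8751]  x^+=[-1.7602, -0.8335, 2.1334]  P^+=[0.2076 0.0117 0.1584; 0.0117 0.1611 -0.0304; 0.1584 -0.0304 1.0318]
step 3: x^-=[-1.5075, -0.8888, 2.3311]  P^-=[0.3923 -0.0609 0.0830; -0.0609 0.4660 -0.3440; 0.0830 -0.3440 1.4466]  S=[0.7986 0.0379; 0.0379 0.8463]  K=[0.4709 -0.1677; 0.0100 0.6009; -0.3717 -0.5745]  nu=[2.5813, 0.7309]  x^+=[-0.4146, -0.4237, 0.9518]  P^+=[0.1974 0.0100 0.1491; 0.0100 0.1599 -0.0402; 0.1491 -0.0402 1.0408]
step 4: x^-=[-0.3524, -0.4968, 1.0590]  P^-=[0.3866 -0.0584 0.0750; -0.0584 0.4690 -0.3534; 0.0750 -0.3534 1.4572]  S=[0.7981 0.0446; 0.0446 0.8502]  K=[0.4681 -0.1657; 0.0113 0.6021; -0.3805 -0.5795]  nu=[0.7439, 4.2634]  x^+=[-0.7105, 2.0788, -1.6945]  P^+=[0.1953 0.0097 0.1448; 0.0097 0.1600 -0.0428; 0.1448 -0.0428 1.0365]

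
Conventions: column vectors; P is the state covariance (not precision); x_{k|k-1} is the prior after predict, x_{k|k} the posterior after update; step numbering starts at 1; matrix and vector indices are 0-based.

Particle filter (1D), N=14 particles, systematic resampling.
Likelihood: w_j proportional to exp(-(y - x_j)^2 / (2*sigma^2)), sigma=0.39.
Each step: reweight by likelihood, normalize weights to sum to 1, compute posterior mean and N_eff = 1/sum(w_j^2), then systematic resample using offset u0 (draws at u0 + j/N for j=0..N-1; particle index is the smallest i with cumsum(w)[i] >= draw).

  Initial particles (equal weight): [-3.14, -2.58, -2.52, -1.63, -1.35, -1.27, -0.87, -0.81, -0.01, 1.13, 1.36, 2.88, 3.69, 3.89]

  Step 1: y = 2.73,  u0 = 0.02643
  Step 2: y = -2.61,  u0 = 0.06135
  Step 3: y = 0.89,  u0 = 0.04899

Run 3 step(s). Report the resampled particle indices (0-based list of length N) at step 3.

resampled_idx = [0, 1, 2, 3, 4, 5, 6, 7, 8, 9, 10, 11, 12, 13]

step 1: w=[0.0000, 0.0000, 0.0000, 0.0000, 0.0000, 0.0000, 0.0000, 0.0000, 0.0000, 0.0002, 0.0021, 0.9368, 0.0488, 0.0121]  mean=2.9281  Neff=1.1362  idx=[11, 11, 11, 11, 11, 11, 11, 11, 11, 11, 11, 11, 11, 12]
step 2: w=[0.0769, 0.0769, 0.0769, 0.0769, 0.0769, 0.0769, 0.0769, 0.0769, 0.0769, 0.0769, 0.0769, 0.0769, 0.0769, 0.0000]  mean=2.8800  Neff=13.0000  idx=[0, 1, 2, 3, 4, 5, 6, 7, 8, 9, 10, 11, 11, 12]
step 3: w=[0.0714, 0.0714, 0.0714, 0.0714, 0.0714, 0.0714, 0.0714, 0.0714, 0.0714, 0.0714, 0.0714, 0.0714, 0.0714, 0.0714]  mean=2.8800  Neff=14.0000  idx=[0, 1, 2, 3, 4, 5, 6, 7, 8, 9, 10, 11, 12, 13]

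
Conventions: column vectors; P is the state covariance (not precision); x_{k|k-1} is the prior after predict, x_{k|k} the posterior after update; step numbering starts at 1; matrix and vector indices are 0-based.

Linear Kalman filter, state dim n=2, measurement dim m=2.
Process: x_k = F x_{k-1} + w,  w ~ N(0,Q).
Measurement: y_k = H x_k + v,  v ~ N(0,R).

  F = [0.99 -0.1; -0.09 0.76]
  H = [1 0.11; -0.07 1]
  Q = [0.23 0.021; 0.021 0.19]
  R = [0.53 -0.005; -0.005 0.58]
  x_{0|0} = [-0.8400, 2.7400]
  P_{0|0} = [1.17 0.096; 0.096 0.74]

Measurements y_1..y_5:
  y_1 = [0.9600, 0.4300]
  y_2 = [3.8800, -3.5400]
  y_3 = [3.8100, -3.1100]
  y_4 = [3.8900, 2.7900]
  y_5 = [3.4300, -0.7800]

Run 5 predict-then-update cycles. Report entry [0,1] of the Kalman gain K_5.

step 1: x^-=[-1.1056, 2.1580]  P^-=[1.3651 -0.0664; -0.0664 0.6138]  S=[1.8879 -0.0989; -0.0989 1.2098]  K=[0.7153 -0.0754; 0.0275 0.5134]  nu=[1.8282, -1.8054]  x^+=[0.3381, 1.2813]  P^+=[0.3817 -0.0206; -0.0206 0.2962]
step 2: x^-=[0.2066, 0.9434]  P^-=[0.6112 -0.0512; -0.0512 0.3670]  S=[1.1343 -0.0582; -0.0582 0.9572]  K=[0.5304 -0.0659; 0.0104 0.3878]  nu=[3.5696, -4.4689]  x^+=[2.3947, -0.7527]  P^+=[0.2838 -0.0210; -0.0210 0.2234]
step 3: x^-=[2.4460, -0.7876]  P^-=[0.5145 -0.0373; -0.0373 0.3242]  S=[1.0402 -0.0423; -0.0423 0.9119]  K=[0.4883 -0.0577; 0.0131 0.3590]  nu=[1.4506, -2.1512]  x^+=[3.2785, -1.5409]  P^+=[0.2610 -0.0176; -0.0176 0.2069]
step 4: x^-=[3.3998, -1.4661]  P^-=[0.4914 -0.0314; -0.0314 0.3140]  S=[1.0183 -0.0360; -0.0360 0.9008]  K=[0.4773 -0.0540; 0.0155 0.3517]  nu=[0.6515, 4.4941]  x^+=[3.4682, 0.1244]  P^+=[0.2550 -0.0158; -0.0158 0.2028]
step 5: x^-=[3.4211, -0.2176]  P^-=[0.4851 -0.0292; -0.0292 0.3114]  S=[1.0124 -0.0337; -0.0337 0.8978]  K=[0.4742 -0.0525; 0.0166 0.3497]  nu=[0.0329, -0.3229]  x^+=[3.4536, -0.3300]  P^+=[0.2532 -0.0151; -0.0151 0.2017]

K[0,1] = -0.0525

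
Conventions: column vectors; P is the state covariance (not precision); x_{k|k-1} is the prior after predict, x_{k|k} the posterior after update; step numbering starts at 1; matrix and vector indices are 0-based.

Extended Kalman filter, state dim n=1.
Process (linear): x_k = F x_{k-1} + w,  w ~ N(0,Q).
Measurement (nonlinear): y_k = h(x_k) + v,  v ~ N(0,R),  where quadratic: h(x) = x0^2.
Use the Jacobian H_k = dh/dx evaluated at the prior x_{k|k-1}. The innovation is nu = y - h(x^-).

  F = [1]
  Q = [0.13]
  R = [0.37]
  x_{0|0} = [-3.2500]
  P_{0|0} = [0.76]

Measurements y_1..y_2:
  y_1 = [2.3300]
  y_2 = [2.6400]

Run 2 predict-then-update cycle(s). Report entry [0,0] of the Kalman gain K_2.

step 1: x^-=[-3.2500]  P^-=[0.8900]  H_jac=[-6.5000]  S=[37.9725]  K=[-0.1523]  nu=[-8.2325]  x^+=[-1.9958]  P^+=[0.0087]
step 2: x^-=[-1.9958]  P^-=[0.1387]  H_jac=[-3.9916]  S=[2.5794]  K=[-0.2146]  nu=[-1.3432]  x^+=[-1.7076]  P^+=[0.0199]

K[0,0] = -0.2146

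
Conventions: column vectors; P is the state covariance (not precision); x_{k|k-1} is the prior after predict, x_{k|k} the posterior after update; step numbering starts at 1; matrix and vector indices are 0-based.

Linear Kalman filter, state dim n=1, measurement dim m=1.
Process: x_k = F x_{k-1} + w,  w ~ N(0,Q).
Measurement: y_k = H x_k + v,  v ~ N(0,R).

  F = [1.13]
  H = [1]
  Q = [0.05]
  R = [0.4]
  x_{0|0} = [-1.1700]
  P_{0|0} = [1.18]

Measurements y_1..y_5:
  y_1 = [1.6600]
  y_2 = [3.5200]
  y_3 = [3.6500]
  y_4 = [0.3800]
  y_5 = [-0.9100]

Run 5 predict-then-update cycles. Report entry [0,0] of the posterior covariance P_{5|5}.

P_post[0,0] = 0.1573

step 1: x^-=[-1.3221]  P^-=[1.5567]  S=[1.9567]  K=[0.7956]  nu=[2.9821]  x^+=[1.0504]  P^+=[0.3182]
step 2: x^-=[1.1869]  P^-=[0.4563]  S=[0.8563]  K=[0.5329]  nu=[2.3331]  x^+=[2.4302]  P^+=[0.2132]
step 3: x^-=[2.7462]  P^-=[0.3222]  S=[0.7222]  K=[0.4461]  nu=[0.9038]  x^+=[3.1494]  P^+=[0.1784]
step 4: x^-=[3.5588]  P^-=[0.2779]  S=[0.6779]  K=[0.4099]  nu=[-3.1788]  x^+=[2.2558]  P^+=[0.1640]
step 5: x^-=[2.5490]  P^-=[0.2594]  S=[0.6594]  K=[0.3934]  nu=[-3.4590]  x^+=[1.1884]  P^+=[0.1573]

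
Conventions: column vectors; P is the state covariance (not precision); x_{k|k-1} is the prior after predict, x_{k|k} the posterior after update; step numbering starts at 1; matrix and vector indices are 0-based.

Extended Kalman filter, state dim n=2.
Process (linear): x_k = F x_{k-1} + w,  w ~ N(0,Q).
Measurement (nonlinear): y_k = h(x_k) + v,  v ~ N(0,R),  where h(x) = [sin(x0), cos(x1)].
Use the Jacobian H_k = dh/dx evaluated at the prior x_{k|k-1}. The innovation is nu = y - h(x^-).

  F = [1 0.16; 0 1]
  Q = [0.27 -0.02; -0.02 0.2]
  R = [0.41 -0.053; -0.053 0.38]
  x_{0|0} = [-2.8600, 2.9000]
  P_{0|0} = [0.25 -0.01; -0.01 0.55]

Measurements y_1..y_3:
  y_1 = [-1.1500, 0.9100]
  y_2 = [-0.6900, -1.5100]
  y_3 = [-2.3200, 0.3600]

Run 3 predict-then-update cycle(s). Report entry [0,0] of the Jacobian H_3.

step 1: x^-=[-2.3960, 2.9000]  P^-=[0.5309 0.0580; 0.0580 0.7500]  H_jac=[-0.7347 0.0000; 0.0000 -0.2392]  S=[0.6965 -0.0428; -0.0428 0.4229]  K=[-0.5655 -0.0900; -0.0878 -0.4332]  nu=[-0.4716, 1.8810]  x^+=[-2.2987, 2.1267]  P^+=[0.3091 0.0177; 0.0177 0.6685]
step 2: x^-=[-1.9584, 2.1267]  P^-=[0.6019 0.1047; 0.1047 0.8685]  H_jac=[-0.3780 0.0000; 0.0000 -0.8494]  S=[0.4960 -0.0194; -0.0194 1.0067]  K=[-0.4625 -0.0973; -0.1085 -0.7350]  nu=[0.2358, -0.9823]  x^+=[-1.9719, 2.8230]  P^+=[0.4880 0.0147; 0.0147 0.3220]
step 3: x^-=[-1.5203, 2.8230]  P^-=[0.7709 0.0462; 0.0462 0.5220]  H_jac=[0.0505 0.0000; 0.0000 -0.3132]  S=[0.4120 -0.0537; -0.0537 0.4312]  K=[0.0916 -0.0221; -0.0445 -0.3847]  nu=[-1.3213, 1.3097]  x^+=[-1.6703, 2.3780]  P^+=[0.7670 0.0423; 0.0423 0.4592]

H_jac[0,0] = 0.0505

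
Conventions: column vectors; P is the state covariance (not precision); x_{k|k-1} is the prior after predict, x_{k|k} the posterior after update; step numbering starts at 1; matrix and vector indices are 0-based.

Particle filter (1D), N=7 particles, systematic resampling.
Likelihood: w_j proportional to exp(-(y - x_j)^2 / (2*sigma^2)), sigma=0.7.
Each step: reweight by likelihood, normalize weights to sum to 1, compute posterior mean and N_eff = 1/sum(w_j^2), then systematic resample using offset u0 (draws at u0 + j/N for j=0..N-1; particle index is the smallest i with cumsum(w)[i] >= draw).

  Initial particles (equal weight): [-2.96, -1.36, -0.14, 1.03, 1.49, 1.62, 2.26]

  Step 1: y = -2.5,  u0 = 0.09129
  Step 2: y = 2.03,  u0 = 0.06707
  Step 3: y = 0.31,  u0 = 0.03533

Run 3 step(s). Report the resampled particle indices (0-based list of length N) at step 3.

resampled_idx = [0, 1, 2, 3, 4, 5, 6]

step 1: w=[0.7498, 0.2470, 0.0032, 0.0000, 0.0000, 0.0000, 0.0000]  mean=-2.5558  Neff=1.6046  idx=[0, 0, 0, 0, 0, 1, 1]
step 2: w=[0.0000, 0.0000, 0.0000, 0.0000, 0.0000, 0.5000, 0.5000]  mean=-1.3600  Neff=2.0000  idx=[5, 5, 5, 5, 6, 6, 6]
step 3: w=[0.1429, 0.1429, 0.1429, 0.1429, 0.1429, 0.1429, 0.1429]  mean=-1.3600  Neff=7.0000  idx=[0, 1, 2, 3, 4, 5, 6]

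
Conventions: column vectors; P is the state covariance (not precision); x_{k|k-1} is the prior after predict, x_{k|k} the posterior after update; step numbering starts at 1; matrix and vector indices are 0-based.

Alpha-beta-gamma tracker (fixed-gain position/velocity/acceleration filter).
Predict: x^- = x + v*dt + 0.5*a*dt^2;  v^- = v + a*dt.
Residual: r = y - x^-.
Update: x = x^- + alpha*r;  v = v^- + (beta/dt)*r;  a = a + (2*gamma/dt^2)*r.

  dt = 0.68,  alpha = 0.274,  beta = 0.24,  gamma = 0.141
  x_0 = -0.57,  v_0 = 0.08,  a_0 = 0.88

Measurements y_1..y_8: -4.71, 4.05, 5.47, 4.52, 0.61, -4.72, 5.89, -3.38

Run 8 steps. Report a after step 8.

step 1: x_pred=-0.3121  r=-4.3979  x^+=-1.5172  v^+=-0.8738  a^+=-1.8021
step 2: x_pred=-2.5280  r=6.5780  x^+=-0.7256  v^+=0.2224  a^+=2.2096
step 3: x_pred=-0.0635  r=5.5335  x^+=1.4527  v^+=3.6779  a^+=5.5842
step 4: x_pred=5.2448  r=-0.7248  x^+=5.0462  v^+=7.2194  a^+=5.1422
step 5: x_pred=11.1443  r=-10.5343  x^+=8.2579  v^+=6.9982  a^+=-1.2822
step 6: x_pred=12.7202  r=-17.4402  x^+=7.9416  v^+=-0.0291  a^+=-11.9183
step 7: x_pred=5.1663  r=0.7237  x^+=5.3646  v^+=-7.8781  a^+=-11.4769
step 8: x_pred=-2.6460  r=-0.7340  x^+=-2.8471  v^+=-15.9415  a^+=-11.9246

a_post = -11.9246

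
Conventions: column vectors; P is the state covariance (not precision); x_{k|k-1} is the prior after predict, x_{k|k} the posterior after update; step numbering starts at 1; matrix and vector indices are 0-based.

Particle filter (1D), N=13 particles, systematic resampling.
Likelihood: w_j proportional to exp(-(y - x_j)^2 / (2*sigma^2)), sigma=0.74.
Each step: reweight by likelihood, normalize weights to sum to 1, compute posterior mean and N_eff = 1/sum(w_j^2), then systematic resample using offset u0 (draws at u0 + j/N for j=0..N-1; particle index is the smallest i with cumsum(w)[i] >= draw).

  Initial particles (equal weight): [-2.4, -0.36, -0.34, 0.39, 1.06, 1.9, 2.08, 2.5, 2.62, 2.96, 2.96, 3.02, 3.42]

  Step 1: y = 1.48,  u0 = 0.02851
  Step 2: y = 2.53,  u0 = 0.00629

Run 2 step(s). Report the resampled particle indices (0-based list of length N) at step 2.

resampled_idx = [2, 4, 5, 6, 7, 7, 8, 9, 9, 10, 11, 11, 12]

step 1: w=[0.0000, 0.0115, 0.0123, 0.0853, 0.2147, 0.2147, 0.1816, 0.0976, 0.0770, 0.0341, 0.0341, 0.0289, 0.0081]  mean=1.8013  Neff=6.6028  idx=[3, 3, 4, 4, 5, 5, 5, 6, 6, 7, 7, 8, 10]
step 2: w=[0.0019, 0.0019, 0.0176, 0.0176, 0.0882, 0.0882, 0.0882, 0.1053, 0.1053, 0.1266, 0.1266, 0.1257, 0.1070]  mean=2.2583  Neff=9.4869  idx=[2, 4, 5, 6, 7, 7, 8, 9, 9, 10, 11, 11, 12]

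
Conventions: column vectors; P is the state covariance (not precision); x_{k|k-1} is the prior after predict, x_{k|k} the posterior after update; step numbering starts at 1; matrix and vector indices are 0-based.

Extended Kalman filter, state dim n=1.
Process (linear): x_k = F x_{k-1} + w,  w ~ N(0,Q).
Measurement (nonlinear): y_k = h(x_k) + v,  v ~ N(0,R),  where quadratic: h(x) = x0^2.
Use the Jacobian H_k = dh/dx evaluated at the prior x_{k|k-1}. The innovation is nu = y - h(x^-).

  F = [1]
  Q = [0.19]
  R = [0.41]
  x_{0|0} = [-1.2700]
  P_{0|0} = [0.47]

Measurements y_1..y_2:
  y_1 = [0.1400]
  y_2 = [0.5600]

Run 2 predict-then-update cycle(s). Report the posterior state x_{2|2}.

step 1: x^-=[-1.2700]  P^-=[0.6600]  H_jac=[-2.5400]  S=[4.6681]  K=[-0.3591]  nu=[-1.4729]  x^+=[-0.7410]  P^+=[0.0580]
step 2: x^-=[-0.7410]  P^-=[0.2480]  H_jac=[-1.4821]  S=[0.9547]  K=[-0.3850]  nu=[0.0108]  x^+=[-0.7452]  P^+=[0.1065]

x_post = [-0.7452]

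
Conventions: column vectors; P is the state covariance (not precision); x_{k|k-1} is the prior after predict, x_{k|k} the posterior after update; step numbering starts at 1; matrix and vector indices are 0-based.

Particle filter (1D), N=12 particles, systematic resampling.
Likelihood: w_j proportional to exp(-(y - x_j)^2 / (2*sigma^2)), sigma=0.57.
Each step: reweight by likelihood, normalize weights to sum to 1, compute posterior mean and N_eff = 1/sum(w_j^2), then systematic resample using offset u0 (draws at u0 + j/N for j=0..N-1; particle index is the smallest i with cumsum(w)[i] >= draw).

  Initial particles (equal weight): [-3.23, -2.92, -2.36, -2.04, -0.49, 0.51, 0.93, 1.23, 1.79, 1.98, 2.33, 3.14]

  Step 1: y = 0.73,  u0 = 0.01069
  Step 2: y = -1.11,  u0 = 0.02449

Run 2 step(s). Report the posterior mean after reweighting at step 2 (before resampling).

step 1: w=[0.0000, 0.0000, 0.0000, 0.0000, 0.0345, 0.3160, 0.3201, 0.2317, 0.0604, 0.0307, 0.0066, 0.0000]  mean=0.9115  Neff=3.8198  idx=[4, 5, 5, 5, 5, 6, 6, 6, 7, 7, 7, 8]
step 2: w=[0.8791, 0.0280, 0.0280, 0.0280, 0.0280, 0.0026, 0.0026, 0.0026, 0.0003, 0.0003, 0.0003, 0.0000]  mean=-0.3651  Neff=1.2886  idx=[0, 0, 0, 0, 0, 0, 0, 0, 0, 0, 0, 3]

post_mean = -0.3651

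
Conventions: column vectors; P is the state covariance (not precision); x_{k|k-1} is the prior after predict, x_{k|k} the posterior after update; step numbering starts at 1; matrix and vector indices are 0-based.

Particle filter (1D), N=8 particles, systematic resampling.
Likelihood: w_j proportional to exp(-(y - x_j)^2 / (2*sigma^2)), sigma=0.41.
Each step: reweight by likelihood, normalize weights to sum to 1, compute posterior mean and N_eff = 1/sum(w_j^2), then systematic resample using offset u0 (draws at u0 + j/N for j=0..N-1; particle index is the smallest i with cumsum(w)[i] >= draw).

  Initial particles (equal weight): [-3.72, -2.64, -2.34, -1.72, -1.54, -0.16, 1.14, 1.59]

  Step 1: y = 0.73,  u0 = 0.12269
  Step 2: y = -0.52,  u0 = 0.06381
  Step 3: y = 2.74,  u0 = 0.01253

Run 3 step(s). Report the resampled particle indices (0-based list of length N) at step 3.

resampled_idx = [0, 1, 2, 3, 4, 5, 6, 7]

step 1: w=[0.0000, 0.0000, 0.0000, 0.0000, 0.0000, 0.1167, 0.7468, 0.1364]  mean=1.0497  Neff=1.6949  idx=[6, 6, 6, 6, 6, 6, 7, 7]
step 2: w=[0.1663, 0.1663, 0.1663, 0.1663, 0.1663, 0.1663, 0.0011, 0.0011]  mean=1.1410  Neff=6.0257  idx=[0, 1, 1, 2, 3, 4, 4, 5]
step 3: w=[0.1250, 0.1250, 0.1250, 0.1250, 0.1250, 0.1250, 0.1250, 0.1250]  mean=1.1400  Neff=8.0000  idx=[0, 1, 2, 3, 4, 5, 6, 7]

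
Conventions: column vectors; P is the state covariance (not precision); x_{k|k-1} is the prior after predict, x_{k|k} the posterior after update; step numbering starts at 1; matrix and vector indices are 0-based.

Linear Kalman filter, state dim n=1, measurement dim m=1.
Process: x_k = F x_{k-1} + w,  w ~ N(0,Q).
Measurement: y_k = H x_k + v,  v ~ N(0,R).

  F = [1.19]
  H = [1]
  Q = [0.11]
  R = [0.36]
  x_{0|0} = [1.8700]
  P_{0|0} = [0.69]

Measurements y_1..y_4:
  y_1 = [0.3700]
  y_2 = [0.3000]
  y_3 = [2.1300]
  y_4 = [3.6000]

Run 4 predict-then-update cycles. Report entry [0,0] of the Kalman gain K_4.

K[0,0] = 0.5134

step 1: x^-=[2.2253]  P^-=[1.0871]  S=[1.4471]  K=[0.7512]  nu=[-1.8553]  x^+=[0.8315]  P^+=[0.2704]
step 2: x^-=[0.9895]  P^-=[0.4930]  S=[0.8530]  K=[0.5779]  nu=[-0.6895]  x^+=[0.5910]  P^+=[0.2081]
step 3: x^-=[0.7033]  P^-=[0.4046]  S=[0.7646]  K=[0.5292]  nu=[1.4267]  x^+=[1.4583]  P^+=[0.1905]
step 4: x^-=[1.7354]  P^-=[0.3798]  S=[0.7398]  K=[0.5134]  nu=[1.8646]  x^+=[2.6926]  P^+=[0.1848]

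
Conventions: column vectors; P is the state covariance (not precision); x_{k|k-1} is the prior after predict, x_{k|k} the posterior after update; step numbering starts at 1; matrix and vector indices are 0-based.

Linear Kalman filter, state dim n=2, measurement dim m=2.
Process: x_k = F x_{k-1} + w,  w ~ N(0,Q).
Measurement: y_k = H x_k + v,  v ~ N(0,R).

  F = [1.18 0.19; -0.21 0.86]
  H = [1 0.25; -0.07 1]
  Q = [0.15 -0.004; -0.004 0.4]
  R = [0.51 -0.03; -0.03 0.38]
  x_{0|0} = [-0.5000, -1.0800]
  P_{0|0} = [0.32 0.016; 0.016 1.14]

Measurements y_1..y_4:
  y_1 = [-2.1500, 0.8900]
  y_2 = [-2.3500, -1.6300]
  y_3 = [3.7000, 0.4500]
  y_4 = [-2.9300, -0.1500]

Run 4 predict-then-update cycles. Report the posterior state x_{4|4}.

x_post = [-1.0245, -0.2104]

step 1: x^-=[-0.7952, -0.8238]  P^-=[0.6439 0.1186; 0.1186 1.2515]  S=[1.2914 0.3543; 0.3543 1.6180]  K=[0.5416 -0.0732; 0.1312 0.7396]  nu=[-1.1488, 1.6581]  x^+=[-1.5388, 0.2519]  P^+=[0.2845 -0.0241; -0.0241 0.2754]
step 2: x^-=[-1.7679, 0.5397]  P^-=[0.5452 -0.0530; -0.0530 0.6250]  S=[1.0678 0.0360; 0.0360 1.0151]  K=[0.5018 -0.1076; 0.0759 0.6167]  nu=[-0.7170, -2.2935]  x^+=[-1.8809, -0.9290]  P^+=[0.2684 -0.0372; -0.0372 0.2295]
step 3: x^-=[-2.3960, -0.4039]  P^-=[0.5154 -0.0693; -0.0693 0.5950]  S=[1.0280 0.0146; 0.0146 0.9872]  K=[0.4862 -0.1139; 0.0687 0.6066]  nu=[6.1969, 0.6862]  x^+=[0.5386, 0.4380]  P^+=[0.2613 -0.0396; -0.0396 0.2257]
step 4: x^-=[0.7188, 0.2636]  P^-=[0.5042 -0.0705; -0.0705 0.5927]  S=[1.0160 0.0137; 0.0137 0.9851]  K=[0.4804 -0.1140; 0.0684 0.6058]  nu=[-3.7147, -0.3633]  x^+=[-1.0245, -0.2104]  P^+=[0.2584 -0.0397; -0.0397 0.2254]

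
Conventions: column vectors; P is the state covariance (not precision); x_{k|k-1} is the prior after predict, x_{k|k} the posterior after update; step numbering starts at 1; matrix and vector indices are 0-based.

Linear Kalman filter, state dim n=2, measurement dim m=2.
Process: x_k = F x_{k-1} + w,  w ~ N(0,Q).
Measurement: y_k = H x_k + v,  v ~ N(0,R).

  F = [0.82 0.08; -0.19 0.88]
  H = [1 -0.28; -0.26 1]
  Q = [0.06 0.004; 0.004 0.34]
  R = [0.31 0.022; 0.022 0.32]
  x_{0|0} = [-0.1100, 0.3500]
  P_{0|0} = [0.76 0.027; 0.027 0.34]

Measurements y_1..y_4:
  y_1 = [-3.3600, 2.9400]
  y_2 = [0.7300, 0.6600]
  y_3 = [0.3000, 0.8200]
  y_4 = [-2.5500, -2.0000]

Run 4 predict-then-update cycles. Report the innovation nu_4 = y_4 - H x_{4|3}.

innov = [-2.3808, -2.6620]

step 1: x^-=[-0.0622, 0.3289]  P^-=[0.5767 -0.0714; -0.0714 0.6217]  S=[0.9755 -0.3786; -0.3786 1.0178]  K=[0.6163 0.0118; -0.0087 0.6258]  nu=[-3.2057, 2.5949]  x^+=[-2.0073, 1.9809]  P^+=[0.2116 0.0723; 0.0723 0.2189]
step 2: x^-=[-1.4875, 2.1245]  P^-=[0.2132 0.0375; 0.0375 0.4929]  S=[0.5408 -0.1312; -0.1312 0.8078]  K=[0.3845 0.0403; -0.0424 0.5912]  nu=[2.8124, -1.8513]  x^+=[-0.4808, 0.9107]  P^+=[0.1360 0.0567; 0.0567 0.2030]
step 3: x^-=[-0.3214, 0.8928]  P^-=[0.1602 0.0372; 0.0372 0.4832]  S=[0.4872 -0.1151; -0.1151 0.7947]  K=[0.3169 0.0402; -0.0628 0.5867]  nu=[0.8714, -0.1564]  x^+=[-0.0516, 0.7463]  P^+=[0.1129 0.0492; 0.0492 0.1992]
step 4: x^-=[0.0174, 0.6666]  P^-=[0.1436 0.0352; 0.0352 0.4819]  S=[0.4717 -0.1125; -0.1125 0.7933]  K=[0.2929 0.0388; -0.0717 0.5857]  nu=[-2.3808, -2.6620]  x^+=[-0.7832, -0.7219]  P^+=[0.1045 0.0460; 0.0460 0.1978]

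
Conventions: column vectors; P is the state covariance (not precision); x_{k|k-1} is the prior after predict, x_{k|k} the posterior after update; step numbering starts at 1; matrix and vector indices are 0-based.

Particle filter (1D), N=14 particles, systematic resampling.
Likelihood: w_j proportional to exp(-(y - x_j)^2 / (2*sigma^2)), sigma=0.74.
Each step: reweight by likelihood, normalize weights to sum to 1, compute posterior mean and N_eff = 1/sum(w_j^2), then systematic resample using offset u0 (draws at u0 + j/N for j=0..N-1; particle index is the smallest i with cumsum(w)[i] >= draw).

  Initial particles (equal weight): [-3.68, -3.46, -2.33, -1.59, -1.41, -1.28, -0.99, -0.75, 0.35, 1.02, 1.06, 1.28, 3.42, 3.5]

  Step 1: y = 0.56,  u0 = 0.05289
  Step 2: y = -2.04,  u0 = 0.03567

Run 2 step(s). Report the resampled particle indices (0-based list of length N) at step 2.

resampled_idx = [0, 0, 0, 0, 0, 0, 0, 0, 0, 0, 0, 0, 0, 2]

step 1: w=[0.0000, 0.0000, 0.0001, 0.0041, 0.0080, 0.0126, 0.0309, 0.0577, 0.2658, 0.2281, 0.2202, 0.1723, 0.0002, 0.0001]  mean=0.6726  Neff=4.8695  idx=[6, 8, 8, 8, 8, 9, 9, 9, 10, 10, 10, 11, 11, 11]
step 2: w=[0.9410, 0.0140, 0.0140, 0.0140, 0.0140, 0.0005, 0.0005, 0.0005, 0.0004, 0.0004, 0.0004, 0.0001, 0.0001, 0.0001]  mean=-0.9088  Neff=1.1282  idx=[0, 0, 0, 0, 0, 0, 0, 0, 0, 0, 0, 0, 0, 2]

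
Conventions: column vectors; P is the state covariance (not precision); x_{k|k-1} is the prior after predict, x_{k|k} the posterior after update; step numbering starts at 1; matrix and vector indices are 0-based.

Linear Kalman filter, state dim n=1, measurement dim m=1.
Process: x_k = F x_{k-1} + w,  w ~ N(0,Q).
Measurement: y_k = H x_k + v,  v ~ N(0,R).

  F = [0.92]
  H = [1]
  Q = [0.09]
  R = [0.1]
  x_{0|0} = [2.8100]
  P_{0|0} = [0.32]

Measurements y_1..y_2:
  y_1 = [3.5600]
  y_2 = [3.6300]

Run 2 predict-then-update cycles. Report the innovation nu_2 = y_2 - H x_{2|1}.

step 1: x^-=[2.5852]  P^-=[0.3608]  S=[0.4608]  K=[0.7830]  nu=[0.9748]  x^+=[3.3485]  P^+=[0.0783]
step 2: x^-=[3.0806]  P^-=[0.1563]  S=[0.2563]  K=[0.6098]  nu=[0.5494]  x^+=[3.4156]  P^+=[0.0610]

innov = [0.5494]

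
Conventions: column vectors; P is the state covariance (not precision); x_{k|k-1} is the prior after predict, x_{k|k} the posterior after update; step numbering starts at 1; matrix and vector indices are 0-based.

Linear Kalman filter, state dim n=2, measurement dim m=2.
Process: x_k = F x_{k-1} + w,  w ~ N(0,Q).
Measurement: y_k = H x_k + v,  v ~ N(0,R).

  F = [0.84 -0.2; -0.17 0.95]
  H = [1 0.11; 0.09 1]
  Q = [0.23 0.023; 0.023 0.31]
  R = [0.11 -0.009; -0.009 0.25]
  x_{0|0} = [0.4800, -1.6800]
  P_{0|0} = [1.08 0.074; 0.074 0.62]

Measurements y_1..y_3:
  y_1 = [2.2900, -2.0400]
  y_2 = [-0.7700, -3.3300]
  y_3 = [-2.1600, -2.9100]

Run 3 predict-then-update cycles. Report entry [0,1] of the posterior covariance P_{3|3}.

step 1: x^-=[0.7392, -1.6776]  P^-=[0.9920 -0.1875; -0.1875 0.8769]  S=[1.0714 -0.0126; -0.0126 1.1012]  K=[0.9057 -0.0788; -0.0758 0.7801]  nu=[1.7353, -0.4289]  x^+=[2.3448, -2.1437]  P^+=[0.1044 -0.0373; -0.0373 0.1991]
step 2: x^-=[2.3984, -2.4351]  P^-=[0.3242 -0.0607; -0.0607 0.5047]  S=[0.4269 0.0144; 0.0144 0.7464]  K=[0.7456 -0.0566; -0.0347 0.6695]  nu=[-2.9005, -1.1107]  x^+=[0.2987, -3.0781]  P^+=[0.0857 -0.0286; -0.0286 0.1703]
step 3: x^-=[0.8665, -2.9749]  P^-=[0.3069 -0.0454; -0.0454 0.4754]  S=[0.4126 0.0251; 0.0251 0.7197]  K=[0.7346 -0.0503; -0.0231 0.6557]  nu=[-2.6993, -0.0131]  x^+=[-1.1158, -2.9212]  P^+=[0.0842 -0.0268; -0.0268 0.1665]

P_post[0,1] = -0.0268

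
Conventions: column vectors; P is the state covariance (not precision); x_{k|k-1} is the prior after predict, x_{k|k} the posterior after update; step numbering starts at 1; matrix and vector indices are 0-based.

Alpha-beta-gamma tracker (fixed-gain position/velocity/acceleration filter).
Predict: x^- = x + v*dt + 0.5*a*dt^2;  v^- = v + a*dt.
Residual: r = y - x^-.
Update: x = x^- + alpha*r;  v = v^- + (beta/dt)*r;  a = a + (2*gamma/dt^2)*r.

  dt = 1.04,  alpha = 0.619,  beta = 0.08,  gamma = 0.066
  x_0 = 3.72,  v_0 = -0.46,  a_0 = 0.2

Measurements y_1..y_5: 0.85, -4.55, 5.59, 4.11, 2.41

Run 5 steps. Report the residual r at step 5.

step 1: x_pred=3.3498  r=-2.4998  x^+=1.8024  v^+=-0.4443  a^+=-0.1051
step 2: x_pred=1.2835  r=-5.8335  x^+=-2.3274  v^+=-1.0023  a^+=-0.8170
step 3: x_pred=-3.8117  r=9.4017  x^+=2.0080  v^+=-1.1288  a^+=0.3304
step 4: x_pred=1.0127  r=3.0973  x^+=2.9299  v^+=-0.5469  a^+=0.7084
step 5: x_pred=2.7442  r=-0.3342  x^+=2.5373  v^+=0.1641  a^+=0.6676

resid = -0.3342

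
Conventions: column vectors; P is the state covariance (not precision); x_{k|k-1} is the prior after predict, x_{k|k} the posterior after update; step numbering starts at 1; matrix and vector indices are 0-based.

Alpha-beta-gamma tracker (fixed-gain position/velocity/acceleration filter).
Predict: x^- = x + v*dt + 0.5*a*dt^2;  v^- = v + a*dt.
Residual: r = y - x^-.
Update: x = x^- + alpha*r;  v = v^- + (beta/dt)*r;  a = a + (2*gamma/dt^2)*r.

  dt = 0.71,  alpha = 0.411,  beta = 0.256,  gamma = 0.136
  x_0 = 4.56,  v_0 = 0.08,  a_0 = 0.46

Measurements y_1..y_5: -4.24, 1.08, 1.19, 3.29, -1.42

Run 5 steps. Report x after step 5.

step 1: x_pred=4.7327  r=-8.9727  x^+=1.0449  v^+=-2.8286  a^+=-4.3815
step 2: x_pred=-2.0677  r=3.1477  x^+=-0.7740  v^+=-4.8045  a^+=-2.6830
step 3: x_pred=-4.8615  r=6.0515  x^+=-2.3743  v^+=-4.5275  a^+=0.5822
step 4: x_pred=-5.4421  r=8.7321  x^+=-1.8532  v^+=-0.9657  a^+=5.2939
step 5: x_pred=-1.2045  r=-0.2155  x^+=-1.2931  v^+=2.7153  a^+=5.1776

x_post = -1.2931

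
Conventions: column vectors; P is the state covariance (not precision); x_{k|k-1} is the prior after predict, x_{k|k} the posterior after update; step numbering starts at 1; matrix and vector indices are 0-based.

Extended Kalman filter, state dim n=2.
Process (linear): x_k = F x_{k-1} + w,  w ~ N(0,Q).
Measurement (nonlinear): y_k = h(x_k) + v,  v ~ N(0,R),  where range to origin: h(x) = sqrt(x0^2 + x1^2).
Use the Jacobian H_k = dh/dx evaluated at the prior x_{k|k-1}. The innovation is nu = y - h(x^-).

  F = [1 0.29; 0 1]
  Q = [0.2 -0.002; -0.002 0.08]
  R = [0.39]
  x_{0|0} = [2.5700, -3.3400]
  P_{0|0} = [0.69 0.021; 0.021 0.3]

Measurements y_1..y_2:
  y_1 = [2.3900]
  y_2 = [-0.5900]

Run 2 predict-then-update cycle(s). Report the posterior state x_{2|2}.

step 1: x^-=[1.6014, -3.3400]  P^-=[0.9274 0.1060; 0.1060 0.3800]  H_jac=[0.4323 -0.9017]  S=[0.7897]  K=[0.3867; -0.3759]  nu=[-1.3141]  x^+=[1.0932, -2.8461]  P^+=[0.8093 0.2208; 0.2208 0.2684]
step 2: x^-=[0.2679, -2.8461]  P^-=[1.1600 0.2966; 0.2966 0.3484]  H_jac=[0.0937 -0.9956]  S=[0.6902]  K=[-0.2704; -0.4623]  nu=[-3.4486]  x^+=[1.2004, -1.2517]  P^+=[1.1095 0.2103; 0.2103 0.2009]

x_post = [1.2004, -1.2517]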